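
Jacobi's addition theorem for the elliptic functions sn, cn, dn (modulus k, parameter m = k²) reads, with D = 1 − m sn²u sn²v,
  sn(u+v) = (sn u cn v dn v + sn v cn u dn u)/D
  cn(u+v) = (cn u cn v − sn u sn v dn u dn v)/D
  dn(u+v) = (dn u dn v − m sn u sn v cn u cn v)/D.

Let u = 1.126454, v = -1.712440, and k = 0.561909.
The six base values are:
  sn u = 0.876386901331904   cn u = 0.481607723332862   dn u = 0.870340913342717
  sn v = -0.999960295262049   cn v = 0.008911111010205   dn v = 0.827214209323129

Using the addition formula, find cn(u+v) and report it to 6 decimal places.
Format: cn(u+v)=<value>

cn(u+v)=0.838572

m = k² = 0.315741724281
D = 1 − m·sn²u·sn²v = 0.7575125623854492
cn(u+v) = (cn u·cn v − sn u·sn v·dn u·dn v)/D = 0.6352286930879774/0.7575125623854492 = 0.8385718265682709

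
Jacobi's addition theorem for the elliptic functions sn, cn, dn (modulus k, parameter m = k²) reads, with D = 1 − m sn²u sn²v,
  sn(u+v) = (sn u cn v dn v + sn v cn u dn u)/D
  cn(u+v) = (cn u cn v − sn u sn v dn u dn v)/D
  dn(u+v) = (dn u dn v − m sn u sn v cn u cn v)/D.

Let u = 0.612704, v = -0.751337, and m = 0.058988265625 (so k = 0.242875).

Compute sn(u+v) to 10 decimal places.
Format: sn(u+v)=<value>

sn u = 0.5733657951761209, cn u = 0.8192994964736977, dn u = 0.9902563839161279
sn v = -0.6798931153765584, cn v = 0.7333112242858129, dn v = 0.9862719706133491
m = k² = 0.058988265625
D = 1 − m·sn²u·sn²v = 0.9910358219041945
sn(u+v) = (sn u·cn v·dn v + sn v·cn u·dn u)/D = -0.1369249945473329/0.9910358219041945 = -0.1381635169193407

sn(u+v)=-0.1381635169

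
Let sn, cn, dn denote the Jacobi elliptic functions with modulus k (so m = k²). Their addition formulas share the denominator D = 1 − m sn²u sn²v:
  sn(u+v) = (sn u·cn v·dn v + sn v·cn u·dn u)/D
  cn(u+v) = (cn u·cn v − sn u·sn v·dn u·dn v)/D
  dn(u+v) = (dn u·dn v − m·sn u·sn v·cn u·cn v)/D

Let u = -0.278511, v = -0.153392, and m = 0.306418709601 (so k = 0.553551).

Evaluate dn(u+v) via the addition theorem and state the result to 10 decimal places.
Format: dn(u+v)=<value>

sn u = -0.2738808860171475, cn u = 0.9617636197499167, dn u = 0.988440845942277
sn v = -0.1526099389205433, cn v = 0.9882865002329375, dn v = 0.9964253968772226
m = k² = 0.306418709601
D = 1 − m·sn²u·sn²v = 0.9994646912223618
dn(u+v) = (dn u·dn v − m·sn u·sn v·cn u·cn v)/D = 0.9727341863781916/0.9994646912223618 = 0.9732551784180806

dn(u+v)=0.9732551784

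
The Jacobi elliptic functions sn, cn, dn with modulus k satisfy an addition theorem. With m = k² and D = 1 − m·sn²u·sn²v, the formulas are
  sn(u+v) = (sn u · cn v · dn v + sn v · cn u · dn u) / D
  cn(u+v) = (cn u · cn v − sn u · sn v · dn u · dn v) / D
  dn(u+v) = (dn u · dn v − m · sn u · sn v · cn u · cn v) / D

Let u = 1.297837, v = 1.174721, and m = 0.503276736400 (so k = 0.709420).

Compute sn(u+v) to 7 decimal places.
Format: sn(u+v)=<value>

sn u = 0.9194674448777038, cn u = 0.3931661453000077, dn u = 0.757970704688123
sn v = 0.8781342432149489, cn v = 0.4784143088300234, dn v = 0.7822489177339894
m = k² = 0.5032767364
D = 1 − m·sn²u·sn²v = 0.6719036523474189
sn(u+v) = (sn u·cn v·dn v + sn v·cn u·dn u)/D = 0.6057920449043997/0.6719036523474189 = 0.9016055245241692

sn(u+v)=0.9016055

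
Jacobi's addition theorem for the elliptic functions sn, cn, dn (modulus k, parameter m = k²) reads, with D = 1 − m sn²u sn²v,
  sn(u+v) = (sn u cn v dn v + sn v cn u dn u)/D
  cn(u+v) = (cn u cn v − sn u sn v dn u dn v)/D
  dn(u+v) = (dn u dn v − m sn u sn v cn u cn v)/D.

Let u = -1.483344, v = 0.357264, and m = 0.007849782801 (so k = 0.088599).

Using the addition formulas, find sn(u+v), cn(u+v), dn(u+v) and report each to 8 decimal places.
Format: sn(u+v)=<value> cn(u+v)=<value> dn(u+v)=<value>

sn(u+v)=-0.90210900 cn(u+v)=0.43150823 dn(u+v)=0.99680080

sn u = -0.9959353240011119, cn u = 0.09007125183320304, dn u = 0.9960993430153414
sn v = 0.3496578239280084, cn v = 0.93687747660296, dn v = 0.9995200252587645
m = k² = 0.007849782801
D = 1 − m·sn²u·sn²v = 0.9990480669316322
sn(u+v) = (sn u·cn v·dn v + sn v·cn u·dn u)/D = -0.9012502533155012/0.9990480669316322 = -0.9021090007045441
cn(u+v) = (cn u·cn v − sn u·sn v·dn u·dn v)/D = 0.4310974610671884/0.9990480669316322 = 0.4315082280187121
dn(u+v) = (dn u·dn v − m·sn u·sn v·cn u·cn v)/D = 0.9958519157536489/0.9990480669316322 = 0.9968008034009818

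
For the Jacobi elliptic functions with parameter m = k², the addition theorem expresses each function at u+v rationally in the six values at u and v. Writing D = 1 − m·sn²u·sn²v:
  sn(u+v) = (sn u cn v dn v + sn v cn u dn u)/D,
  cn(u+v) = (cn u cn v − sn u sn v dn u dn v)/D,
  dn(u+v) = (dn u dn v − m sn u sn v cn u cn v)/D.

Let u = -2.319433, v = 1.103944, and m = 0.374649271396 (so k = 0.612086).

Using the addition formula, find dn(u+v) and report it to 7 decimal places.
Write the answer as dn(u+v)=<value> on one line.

dn(u+v)=0.8324153

sn u = -0.9002434419692057, cn u = -0.4353868913867726, dn u = 0.8344878059771312
sn v = 0.8615996888981254, cn v = 0.5075883923915651, dn v = 0.8496338068982864
m = k² = 0.374649271396
D = 1 − m·sn²u·sn²v = 0.774598972241208
dn(u+v) = (dn u·dn v − m·sn u·sn v·cn u·cn v)/D = 0.6447879982314653/0.774598972241208 = 0.8324152514246818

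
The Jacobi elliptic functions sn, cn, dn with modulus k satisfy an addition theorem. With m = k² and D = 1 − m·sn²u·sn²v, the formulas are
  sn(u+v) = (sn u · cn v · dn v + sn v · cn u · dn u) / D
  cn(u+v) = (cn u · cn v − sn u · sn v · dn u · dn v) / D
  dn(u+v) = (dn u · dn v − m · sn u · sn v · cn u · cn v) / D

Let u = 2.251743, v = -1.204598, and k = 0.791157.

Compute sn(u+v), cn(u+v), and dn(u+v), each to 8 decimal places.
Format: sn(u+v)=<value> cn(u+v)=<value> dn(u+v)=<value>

sn u = 0.9858633673907661, cn u = -0.1675512483896772, dn u = 0.6258135351472399
sn v = -0.8765647232569036, cn v = 0.4812839971799894, dn v = 0.7204563211304927
m = k² = 0.625929398649
D = 1 − m·sn²u·sn²v = 0.5325590171732623
sn(u+v) = (sn u·cn v·dn v + sn v·cn u·dn u)/D = 0.4337552336630041/0.5325590171732623 = 0.8144735506785843
cn(u+v) = (cn u·cn v − sn u·sn v·dn u·dn v)/D = 0.3089911067369153/0.5325590171732623 = 0.5802006853193294
dn(u+v) = (dn u·dn v − m·sn u·sn v·cn u·cn v)/D = 0.4072523721920797/0.5325590171732623 = 0.7647084342946813

sn(u+v)=0.81447355 cn(u+v)=0.58020069 dn(u+v)=0.76470843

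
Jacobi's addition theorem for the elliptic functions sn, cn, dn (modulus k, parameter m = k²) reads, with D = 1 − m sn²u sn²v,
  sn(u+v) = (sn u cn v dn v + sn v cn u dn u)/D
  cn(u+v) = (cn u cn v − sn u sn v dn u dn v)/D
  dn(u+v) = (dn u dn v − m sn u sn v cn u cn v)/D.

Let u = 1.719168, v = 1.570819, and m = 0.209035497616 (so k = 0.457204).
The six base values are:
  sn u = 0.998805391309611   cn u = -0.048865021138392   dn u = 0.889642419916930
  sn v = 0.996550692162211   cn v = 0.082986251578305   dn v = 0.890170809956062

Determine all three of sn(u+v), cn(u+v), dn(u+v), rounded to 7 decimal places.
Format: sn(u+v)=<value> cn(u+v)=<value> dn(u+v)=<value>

m = k² = 0.209035497616
D = 1 − m·sn²u·sn²v = 0.7928997664417633
sn(u+v) = (sn u·cn v·dn v + sn v·cn u·dn u)/D = 0.03046124474284057/0.7928997664417633 = 0.03841752265805198
cn(u+v) = (cn u·cn v − sn u·sn v·dn u·dn v)/D = -0.792314427605682/0.7928997664417633 = -0.9992617744879557
dn(u+v) = (dn u·dn v − m·sn u·sn v·cn u·cn v)/D = 0.792777445575032/0.7928997664417633 = 0.9998457297228372

sn(u+v)=0.0384175 cn(u+v)=-0.9992618 dn(u+v)=0.9998457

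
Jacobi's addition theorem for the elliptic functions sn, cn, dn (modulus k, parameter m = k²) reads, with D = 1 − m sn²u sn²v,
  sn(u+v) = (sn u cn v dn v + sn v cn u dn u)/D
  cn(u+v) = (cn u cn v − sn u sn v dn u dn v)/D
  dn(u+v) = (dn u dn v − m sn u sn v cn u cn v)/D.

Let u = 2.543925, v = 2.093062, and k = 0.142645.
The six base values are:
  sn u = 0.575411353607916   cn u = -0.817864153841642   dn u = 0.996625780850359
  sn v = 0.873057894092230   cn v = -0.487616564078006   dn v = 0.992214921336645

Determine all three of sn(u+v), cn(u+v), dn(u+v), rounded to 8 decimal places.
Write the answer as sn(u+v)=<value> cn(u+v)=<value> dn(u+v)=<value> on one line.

sn(u+v)=-0.99513941 cn(u+v)=-0.09847614 dn(u+v)=0.98987359

m = k² = 0.020347596025
D = 1 − m·sn²u·sn²v = 0.9948648155518521
sn(u+v) = (sn u·cn v·dn v + sn v·cn u·dn u)/D = -0.9900291880382186/0.9948648155518521 = -0.9951394124728884
cn(u+v) = (cn u·cn v − sn u·sn v·dn u·dn v)/D = -0.09797044480559562/0.9948648155518521 = -0.09847613793764669
dn(u+v) = (dn u·dn v − m·sn u·sn v·cn u·cn v)/D = 0.9847904073491427/0.9948648155518521 = 0.9898735908183455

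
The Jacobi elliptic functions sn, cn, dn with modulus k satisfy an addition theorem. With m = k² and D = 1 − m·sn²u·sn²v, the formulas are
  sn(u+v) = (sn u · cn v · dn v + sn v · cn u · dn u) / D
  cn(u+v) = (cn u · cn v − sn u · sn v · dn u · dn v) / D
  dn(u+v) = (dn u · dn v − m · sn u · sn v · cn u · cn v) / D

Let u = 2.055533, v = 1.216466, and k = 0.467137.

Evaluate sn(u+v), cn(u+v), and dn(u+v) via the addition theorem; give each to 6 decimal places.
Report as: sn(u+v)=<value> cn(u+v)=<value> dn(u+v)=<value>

sn(u+v)=0.065796 cn(u+v)=-0.997833 dn(u+v)=0.999528

sn u = 0.9415313361484462, cn u = -0.3369254265420193, dn u = 0.8980839271171162
sn v = 0.9199085189451058, cn v = 0.3921330345332079, dn v = 0.9029606195399067
m = k² = 0.218216976769
D = 1 − m·sn²u·sn²v = 0.8363004921414008
sn(u+v) = (sn u·cn v·dn v + sn v·cn u·dn u)/D = 0.0550254187016473/0.8363004921414008 = 0.06579622900944516
cn(u+v) = (cn u·cn v − sn u·sn v·dn u·dn v)/D = -0.8344882961747622/0.8363004921414008 = -0.9978330803536915
dn(u+v) = (dn u·dn v − m·sn u·sn v·cn u·cn v)/D = 0.8359053753344847/0.8363004921414008 = 0.9995275420609829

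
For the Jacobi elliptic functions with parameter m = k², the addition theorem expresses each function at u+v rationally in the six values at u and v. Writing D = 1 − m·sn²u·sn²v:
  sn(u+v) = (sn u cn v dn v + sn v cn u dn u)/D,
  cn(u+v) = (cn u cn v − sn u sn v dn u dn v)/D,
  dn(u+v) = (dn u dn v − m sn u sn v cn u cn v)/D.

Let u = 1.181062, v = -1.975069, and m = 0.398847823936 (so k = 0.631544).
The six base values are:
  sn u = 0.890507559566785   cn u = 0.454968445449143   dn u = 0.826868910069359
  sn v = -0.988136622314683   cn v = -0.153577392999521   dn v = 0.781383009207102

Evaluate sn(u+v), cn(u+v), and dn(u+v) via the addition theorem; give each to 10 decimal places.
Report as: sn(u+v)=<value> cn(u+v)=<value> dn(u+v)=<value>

sn(u+v)=-0.6924463451 cn(u+v)=0.7214693751 dn(u+v)=0.8993106645

m = k² = 0.398847823936
D = 1 − m·sn²u·sn²v = 0.6911721635681531
sn(u+v) = (sn u·cn v·dn v + sn v·cn u·dn u)/D = -0.4785996385033839/0.6911721635681531 = -0.6924463451083293
cn(u+v) = (cn u·cn v − sn u·sn v·dn u·dn v)/D = 0.4986595489067787/0.6911721635681531 = 0.7214693750576781
dn(u+v) = (dn u·dn v − m·sn u·sn v·cn u·cn v)/D = 0.6215784976986844/0.6911721635681531 = 0.8993106644946554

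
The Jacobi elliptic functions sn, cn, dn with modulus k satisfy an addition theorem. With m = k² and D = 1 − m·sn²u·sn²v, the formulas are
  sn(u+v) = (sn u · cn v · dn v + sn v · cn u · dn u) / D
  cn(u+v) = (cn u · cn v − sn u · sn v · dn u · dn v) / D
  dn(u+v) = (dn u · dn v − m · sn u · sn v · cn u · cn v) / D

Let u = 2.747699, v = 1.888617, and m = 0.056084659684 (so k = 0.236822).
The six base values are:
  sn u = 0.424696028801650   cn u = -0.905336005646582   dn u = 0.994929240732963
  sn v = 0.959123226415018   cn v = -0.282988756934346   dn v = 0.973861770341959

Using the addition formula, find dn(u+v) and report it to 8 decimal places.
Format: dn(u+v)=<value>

m = k² = 0.056084659684
D = 1 − m·sn²u·sn²v = 0.9906942944755487
dn(u+v) = (dn u·dn v − m·sn u·sn v·cn u·cn v)/D = 0.9630705901908209/0.9906942944755487 = 0.9721168230817851

dn(u+v)=0.97211682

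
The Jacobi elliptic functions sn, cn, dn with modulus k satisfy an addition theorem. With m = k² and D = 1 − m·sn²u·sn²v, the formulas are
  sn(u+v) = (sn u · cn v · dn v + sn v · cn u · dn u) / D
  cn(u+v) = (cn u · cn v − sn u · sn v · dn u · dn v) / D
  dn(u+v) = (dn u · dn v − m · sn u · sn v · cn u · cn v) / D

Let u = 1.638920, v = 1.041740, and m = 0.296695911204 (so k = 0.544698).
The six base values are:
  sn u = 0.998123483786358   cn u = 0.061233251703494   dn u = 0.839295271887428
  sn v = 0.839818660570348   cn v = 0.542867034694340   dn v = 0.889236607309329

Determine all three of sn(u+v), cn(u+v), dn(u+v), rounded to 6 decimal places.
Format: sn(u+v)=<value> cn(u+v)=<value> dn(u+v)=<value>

m = k² = 0.296695911204
D = 1 − m·sn²u·sn²v = 0.7915263599364415
sn(u+v) = (sn u·cn v·dn v + sn v·cn u·dn u)/D = 0.5249919904115408/0.7915263599364415 = 0.6632653275801162
cn(u+v) = (cn u·cn v − sn u·sn v·dn u·dn v)/D = -0.5923659244740212/0.7915263599364415 = -0.748384329893432
dn(u+v) = (dn u·dn v − m·sn u·sn v·cn u·cn v)/D = 0.7380648095948961/0.7915263599364415 = 0.9324576501206626

sn(u+v)=0.663265 cn(u+v)=-0.748384 dn(u+v)=0.932458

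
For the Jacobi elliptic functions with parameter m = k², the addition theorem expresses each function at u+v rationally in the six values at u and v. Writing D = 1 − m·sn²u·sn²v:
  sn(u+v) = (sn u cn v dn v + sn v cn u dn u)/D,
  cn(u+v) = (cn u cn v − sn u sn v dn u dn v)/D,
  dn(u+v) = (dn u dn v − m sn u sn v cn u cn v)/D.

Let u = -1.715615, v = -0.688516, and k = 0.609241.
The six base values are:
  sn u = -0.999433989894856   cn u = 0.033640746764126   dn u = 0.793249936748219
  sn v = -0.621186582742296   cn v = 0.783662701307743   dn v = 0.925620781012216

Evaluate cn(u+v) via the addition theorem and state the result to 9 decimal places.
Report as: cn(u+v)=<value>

m = k² = 0.371174596081
D = 1 − m·sn²u·sn²v = 0.8569359192754713
cn(u+v) = (cn u·cn v − sn u·sn v·dn u·dn v)/D = -0.4294842361167506/0.8569359192754713 = -0.5011859422112615

cn(u+v)=-0.501185942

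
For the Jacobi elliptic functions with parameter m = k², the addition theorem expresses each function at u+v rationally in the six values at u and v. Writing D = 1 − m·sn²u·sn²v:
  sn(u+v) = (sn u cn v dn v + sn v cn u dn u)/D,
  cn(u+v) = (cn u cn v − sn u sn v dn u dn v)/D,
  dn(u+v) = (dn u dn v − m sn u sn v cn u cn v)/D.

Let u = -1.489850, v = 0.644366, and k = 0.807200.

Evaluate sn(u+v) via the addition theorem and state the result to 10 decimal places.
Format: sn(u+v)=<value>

sn u = -0.9505858099312029, cn u = 0.3104619428487799, dn u = 0.6412729263066589
sn v = 0.5793038367605988, cn v = 0.8151116884908776, dn v = 0.8839327427270657
m = k² = 0.65157184
D = 1 − m·sn²u·sn²v = 0.8024132716793686
sn(u+v) = (sn u·cn v·dn v + sn v·cn u·dn u)/D = -0.569566706597594/0.8024132716793686 = -0.7098171561962695

sn(u+v)=-0.7098171562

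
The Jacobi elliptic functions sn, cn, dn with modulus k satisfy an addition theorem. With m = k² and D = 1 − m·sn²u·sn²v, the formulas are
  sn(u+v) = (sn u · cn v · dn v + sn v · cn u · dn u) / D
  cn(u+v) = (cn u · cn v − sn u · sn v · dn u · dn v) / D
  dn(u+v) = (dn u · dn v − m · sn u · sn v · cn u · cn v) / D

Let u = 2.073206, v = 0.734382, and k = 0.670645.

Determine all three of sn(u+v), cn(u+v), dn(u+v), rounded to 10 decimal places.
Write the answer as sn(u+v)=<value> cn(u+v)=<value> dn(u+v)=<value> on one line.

sn(u+v)=0.7061132647 cn(u+v)=-0.7080989037 dn(u+v)=0.8807662218

sn u = 0.9813451728474881, cn u = -0.1922541331907681, dn u = 0.7529006114811428
sn v = 0.6502575159586677, cn v = 0.7597138691239373, dn v = 0.8999021111120367
m = k² = 0.449764716025
D = 1 − m·sn²u·sn²v = 0.8168530357011957
sn(u+v) = (sn u·cn v·dn v + sn v·cn u·dn u)/D = 0.5767907637860255/0.8168530357011957 = 0.706113264659538
cn(u+v) = (cn u·cn v − sn u·sn v·dn u·dn v)/D = -0.5784127390932813/0.8168530357011957 = -0.7080989037358052
dn(u+v) = (dn u·dn v − m·sn u·sn v·cn u·cn v)/D = 0.7194565620360588/0.8168530357011957 = 0.8807662218191664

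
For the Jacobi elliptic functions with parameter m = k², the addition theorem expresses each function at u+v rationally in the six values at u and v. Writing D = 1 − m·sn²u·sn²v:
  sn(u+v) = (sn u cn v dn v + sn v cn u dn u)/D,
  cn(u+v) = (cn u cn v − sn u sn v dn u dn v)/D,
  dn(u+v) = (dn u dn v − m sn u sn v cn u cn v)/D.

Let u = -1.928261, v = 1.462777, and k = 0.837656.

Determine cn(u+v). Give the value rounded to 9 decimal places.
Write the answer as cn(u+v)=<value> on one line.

sn u = -0.99664749196853, cn u = 0.0818155043548533, dn u = 0.5504809095339377
sn v = 0.9391514066781658, cn v = 0.3435034720849594, dn v = 0.617353573913495
m = k² = 0.701667574336
D = 1 − m·sn²u·sn²v = 0.3852680433983876
cn(u+v) = (cn u·cn v − sn u·sn v·dn u·dn v)/D = 0.346196403364412/0.3852680433983876 = 0.8985858269236894

cn(u+v)=0.898585827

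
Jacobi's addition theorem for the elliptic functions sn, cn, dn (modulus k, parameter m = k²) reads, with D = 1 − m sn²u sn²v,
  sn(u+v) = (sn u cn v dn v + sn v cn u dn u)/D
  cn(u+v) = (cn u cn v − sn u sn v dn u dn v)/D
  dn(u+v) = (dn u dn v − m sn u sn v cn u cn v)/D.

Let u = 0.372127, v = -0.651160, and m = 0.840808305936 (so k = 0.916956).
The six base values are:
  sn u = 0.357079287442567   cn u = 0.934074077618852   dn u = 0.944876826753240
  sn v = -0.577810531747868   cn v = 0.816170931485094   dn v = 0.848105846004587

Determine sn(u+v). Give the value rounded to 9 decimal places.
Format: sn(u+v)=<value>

m = k² = 0.840808305936
D = 1 − m·sn²u·sn²v = 0.9642070726379176
sn(u+v) = (sn u·cn v·dn v + sn v·cn u·dn u)/D = -0.2627968330111433/0.9642070726379176 = -0.2725522768591324

sn(u+v)=-0.272552277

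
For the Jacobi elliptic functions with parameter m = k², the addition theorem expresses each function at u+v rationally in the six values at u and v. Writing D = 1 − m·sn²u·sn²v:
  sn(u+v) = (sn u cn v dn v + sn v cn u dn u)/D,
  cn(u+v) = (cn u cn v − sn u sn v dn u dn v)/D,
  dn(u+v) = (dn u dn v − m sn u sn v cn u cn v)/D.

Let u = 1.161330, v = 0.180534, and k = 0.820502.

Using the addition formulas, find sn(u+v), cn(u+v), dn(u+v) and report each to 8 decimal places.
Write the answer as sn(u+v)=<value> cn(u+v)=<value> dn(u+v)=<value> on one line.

sn(u+v)=0.91350011 cn(u+v)=0.40683847 dn(u+v)=0.66197188

sn u = 0.8562385039378493, cn u = 0.5165807046089446, dn u = 0.7116389210634711
sn v = 0.1789103059534485, cn v = 0.983865388365524, dn v = 0.9891667487931906
m = k² = 0.673223532004
D = 1 − m·sn²u·sn²v = 0.9842013669499444
sn(u+v) = (sn u·cn v·dn v + sn v·cn u·dn u)/D = 0.8990680597734809/0.9842013669499444 = 0.9135001128475437
cn(u+v) = (cn u·cn v − sn u·sn v·dn u·dn v)/D = 0.4004109821187321/0.9842013669499444 = 0.4068384738781781
dn(u+v) = (dn u·dn v − m·sn u·sn v·cn u·cn v)/D = 0.6515136318170428/0.9842013669499444 = 0.661971882680974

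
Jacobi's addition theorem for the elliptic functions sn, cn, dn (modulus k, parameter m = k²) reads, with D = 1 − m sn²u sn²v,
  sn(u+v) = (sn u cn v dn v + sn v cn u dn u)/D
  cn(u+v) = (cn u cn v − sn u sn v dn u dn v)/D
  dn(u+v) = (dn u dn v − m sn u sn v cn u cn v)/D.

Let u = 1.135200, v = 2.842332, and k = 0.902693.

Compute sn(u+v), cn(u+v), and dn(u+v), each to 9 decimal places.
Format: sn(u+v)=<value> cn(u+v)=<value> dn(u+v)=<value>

sn(u+v)=0.547390432 cn(u+v)=-0.836877360 dn(u+v)=0.869390579

sn u = 0.8321748368883376, cn u = 0.5545133369449907, dn u = 0.6600764832839369
sn v = 0.9698033841220508, cn v = -0.2438880811876996, dn v = 0.4833363633354722
m = k² = 0.814854652249
D = 1 − m·sn²u·sn²v = 0.4692662583021017
sn(u+v) = (sn u·cn v·dn v + sn v·cn u·dn u)/D = 0.2568718597515308/0.4692662583021017 = 0.547390431779485
cn(u+v) = (cn u·cn v − sn u·sn v·dn u·dn v)/D = -0.3927183072491589/0.4692662583021017 = -0.8368773597106502
dn(u+v) = (dn u·dn v − m·sn u·sn v·cn u·cn v)/D = 0.4079756641429719/0.4692662583021017 = 0.8693905792824497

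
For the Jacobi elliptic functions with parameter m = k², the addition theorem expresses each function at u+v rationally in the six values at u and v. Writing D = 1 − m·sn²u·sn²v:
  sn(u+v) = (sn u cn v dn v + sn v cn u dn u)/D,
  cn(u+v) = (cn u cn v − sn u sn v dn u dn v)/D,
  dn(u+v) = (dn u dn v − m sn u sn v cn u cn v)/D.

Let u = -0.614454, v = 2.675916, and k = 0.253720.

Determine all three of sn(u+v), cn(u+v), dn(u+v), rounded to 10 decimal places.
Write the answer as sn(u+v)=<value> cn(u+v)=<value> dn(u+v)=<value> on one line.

sn u = -0.5746269642887968, cn u = 0.8184154519021753, dn u = 0.9893149177702195
sn v = 0.4940476536202799, cn v = -0.8694348255920601, dn v = 0.9921126120513434
m = k² = 0.0643738384
D = 1 − m·sn²u·sn²v = 0.9948117715575618
sn(u+v) = (sn u·cn v·dn v + sn v·cn u·dn u)/D = 0.895676017773466/0.9948117715575618 = 0.9003472248535213
cn(u+v) = (cn u·cn v − sn u·sn v·dn u·dn v)/D = -0.4329144627001509/0.9948117715575618 = -0.4351722356706166
dn(u+v) = (dn u·dn v − m·sn u·sn v·cn u·cn v)/D = 0.9685078629205078/0.9948117715575618 = 0.9735589089422712

sn(u+v)=0.9003472249 cn(u+v)=-0.4351722357 dn(u+v)=0.9735589089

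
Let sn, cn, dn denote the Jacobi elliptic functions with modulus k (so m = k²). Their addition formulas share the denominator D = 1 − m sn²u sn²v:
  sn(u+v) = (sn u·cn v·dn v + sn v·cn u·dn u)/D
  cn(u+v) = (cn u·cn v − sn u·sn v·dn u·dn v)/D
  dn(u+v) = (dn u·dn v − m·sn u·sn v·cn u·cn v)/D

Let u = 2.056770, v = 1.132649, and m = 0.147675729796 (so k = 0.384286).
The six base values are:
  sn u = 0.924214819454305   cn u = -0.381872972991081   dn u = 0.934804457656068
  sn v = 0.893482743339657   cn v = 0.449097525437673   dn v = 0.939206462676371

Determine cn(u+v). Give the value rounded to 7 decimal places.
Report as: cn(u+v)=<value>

cn(u+v)=-0.9968894

m = k² = 0.147675729796
D = 1 − m·sn²u·sn²v = 0.8993004987087528
cn(u+v) = (cn u·cn v − sn u·sn v·dn u·dn v)/D = -0.8965031108134049/0.8993004987087528 = -0.9968893735749457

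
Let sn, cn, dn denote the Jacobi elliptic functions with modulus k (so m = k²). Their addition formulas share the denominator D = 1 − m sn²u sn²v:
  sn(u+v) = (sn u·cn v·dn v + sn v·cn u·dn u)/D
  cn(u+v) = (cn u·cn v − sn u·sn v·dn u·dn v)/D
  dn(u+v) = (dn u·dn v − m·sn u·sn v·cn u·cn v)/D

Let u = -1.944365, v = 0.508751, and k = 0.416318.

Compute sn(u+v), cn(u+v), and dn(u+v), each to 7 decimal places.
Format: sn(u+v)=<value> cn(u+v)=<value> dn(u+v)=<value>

sn(u+v)=-0.9816417 cn(u+v)=0.1907345 dn(u+v)=0.9126799

sn u = -0.9633468834841492, cn u = -0.2682587968387563, dn u = 0.9160523789577052
sn v = 0.483934974087467, cn v = 0.8751039600270146, dn v = 0.9794945127009345
m = k² = 0.173320677124
D = 1 − m·sn²u·sn²v = 0.9623305056877212
sn(u+v) = (sn u·cn v·dn v + sn v·cn u·dn u)/D = -0.9446637082336734/0.9623305056877212 = -0.9816416528940622
cn(u+v) = (cn u·cn v − sn u·sn v·dn u·dn v)/D = 0.1835496677289021/0.9623305056877212 = 0.1907345414533336
dn(u+v) = (dn u·dn v − m·sn u·sn v·cn u·cn v)/D = 0.8782997472536281/0.9623305056877212 = 0.9126799390256872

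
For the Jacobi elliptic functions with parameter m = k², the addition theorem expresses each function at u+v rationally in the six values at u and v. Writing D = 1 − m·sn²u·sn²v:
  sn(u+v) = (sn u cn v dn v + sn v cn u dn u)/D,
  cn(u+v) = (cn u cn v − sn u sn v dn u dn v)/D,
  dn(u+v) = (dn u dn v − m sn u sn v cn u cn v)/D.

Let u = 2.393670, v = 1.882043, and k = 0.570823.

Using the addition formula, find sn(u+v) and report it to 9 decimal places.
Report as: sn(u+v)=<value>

sn(u+v)=-0.711269685

sn u = 0.8483867226651744, cn u = -0.5293769628586462, dn u = 0.8749138158093512
sn v = 0.9921281846249946, cn v = -0.1252264559616406, dn v = 0.8241788635919652
m = k² = 0.325838897329
D = 1 − m·sn²u·sn²v = 0.7691519404212442
sn(u+v) = (sn u·cn v·dn v + sn v·cn u·dn u)/D = -0.5470744584220651/0.7691519404212442 = -0.7112696850539659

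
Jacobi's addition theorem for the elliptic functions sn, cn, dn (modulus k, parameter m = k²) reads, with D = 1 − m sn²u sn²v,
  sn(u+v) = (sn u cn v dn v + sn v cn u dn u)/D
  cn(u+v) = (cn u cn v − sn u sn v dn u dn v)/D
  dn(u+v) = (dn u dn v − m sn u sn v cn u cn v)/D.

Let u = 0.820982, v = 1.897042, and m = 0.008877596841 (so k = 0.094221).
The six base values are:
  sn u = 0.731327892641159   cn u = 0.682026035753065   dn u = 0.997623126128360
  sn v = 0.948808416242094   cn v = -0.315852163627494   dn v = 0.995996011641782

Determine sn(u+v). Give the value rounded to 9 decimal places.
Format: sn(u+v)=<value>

m = k² = 0.008877596841
D = 1 − m·sn²u·sn²v = 0.995725584358037
sn(u+v) = (sn u·cn v·dn v + sn v·cn u·dn u)/D = 0.415507329165978/0.995725584358037 = 0.4172910043622746

sn(u+v)=0.417291004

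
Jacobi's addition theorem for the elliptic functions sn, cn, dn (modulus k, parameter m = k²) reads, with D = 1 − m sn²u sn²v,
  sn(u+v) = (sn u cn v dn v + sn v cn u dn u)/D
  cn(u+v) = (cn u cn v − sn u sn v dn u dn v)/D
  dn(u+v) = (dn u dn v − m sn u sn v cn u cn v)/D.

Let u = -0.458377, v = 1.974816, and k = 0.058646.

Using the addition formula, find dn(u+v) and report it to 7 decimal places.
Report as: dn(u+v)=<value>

sn u = -0.4424457616995889, cn u = 0.8967952653499407, dn u = 0.9996633024207158
sn v = 0.9202765818392252, cn v = -0.3912684665524579, dn v = 0.9985425282715456
m = k² = 0.003439353316
D = 1 − m·sn²u·sn²v = 0.9994297915984085
dn(u+v) = (dn u·dn v − m·sn u·sn v·cn u·cn v)/D = 0.9977149347653174/0.9994297915984085 = 0.9982841647832526

dn(u+v)=0.9982842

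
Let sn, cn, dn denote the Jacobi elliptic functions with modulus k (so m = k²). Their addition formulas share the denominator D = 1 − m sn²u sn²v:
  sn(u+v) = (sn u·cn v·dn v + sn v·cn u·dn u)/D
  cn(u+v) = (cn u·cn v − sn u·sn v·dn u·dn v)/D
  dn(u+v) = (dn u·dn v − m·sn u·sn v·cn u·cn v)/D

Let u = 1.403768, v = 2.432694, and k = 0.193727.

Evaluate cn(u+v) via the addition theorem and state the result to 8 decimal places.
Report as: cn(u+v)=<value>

sn u = 0.9840803727667697, cn u = 0.1777239993225888, dn u = 0.9816594470832288
sn v = 0.6718860499938816, cn v = -0.7406545320347531, dn v = 0.991492678598296
m = k² = 0.037530150529
D = 1 − m·sn²u·sn²v = 0.9835928671493988
cn(u+v) = (cn u·cn v − sn u·sn v·dn u·dn v)/D = -0.775173582212848/0.9835928671493988 = -0.7881041110631663

cn(u+v)=-0.78810411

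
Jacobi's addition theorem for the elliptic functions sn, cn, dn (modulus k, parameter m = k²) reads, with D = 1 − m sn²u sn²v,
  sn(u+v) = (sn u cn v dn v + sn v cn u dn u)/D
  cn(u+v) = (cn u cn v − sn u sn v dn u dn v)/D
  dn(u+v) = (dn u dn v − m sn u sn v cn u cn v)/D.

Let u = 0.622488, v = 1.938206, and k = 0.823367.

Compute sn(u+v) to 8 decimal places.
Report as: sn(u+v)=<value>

sn(u+v)=0.95475604

sn u = 0.5625768172964927, cn u = 0.8267450179109329, dn u = 0.8862500225867753
sn v = 0.9981915217280165, cn v = 0.06011394139720585, dn v = 0.5696636034111669
m = k² = 0.677933216689
D = 1 − m·sn²u·sn²v = 0.786214458235714
sn(u+v) = (sn u·cn v·dn v + sn v·cn u·dn u)/D = 0.7506430018225069/0.786214458235714 = 0.9547560388382701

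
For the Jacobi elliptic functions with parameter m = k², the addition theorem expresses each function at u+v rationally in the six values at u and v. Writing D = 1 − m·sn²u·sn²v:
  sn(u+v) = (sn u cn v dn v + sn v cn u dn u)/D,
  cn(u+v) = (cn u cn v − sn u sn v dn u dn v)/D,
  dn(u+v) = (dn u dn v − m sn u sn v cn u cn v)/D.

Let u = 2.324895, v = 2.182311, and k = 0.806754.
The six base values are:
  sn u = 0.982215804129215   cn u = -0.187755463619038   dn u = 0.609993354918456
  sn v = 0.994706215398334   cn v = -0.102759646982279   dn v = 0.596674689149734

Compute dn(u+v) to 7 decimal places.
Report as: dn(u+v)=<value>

m = k² = 0.650852016516
D = 1 − m·sn²u·sn²v = 0.3787223169860236
dn(u+v) = (dn u·dn v − m·sn u·sn v·cn u·cn v)/D = 0.3516988772239903/0.3787223169860236 = 0.9286457688126399

dn(u+v)=0.9286458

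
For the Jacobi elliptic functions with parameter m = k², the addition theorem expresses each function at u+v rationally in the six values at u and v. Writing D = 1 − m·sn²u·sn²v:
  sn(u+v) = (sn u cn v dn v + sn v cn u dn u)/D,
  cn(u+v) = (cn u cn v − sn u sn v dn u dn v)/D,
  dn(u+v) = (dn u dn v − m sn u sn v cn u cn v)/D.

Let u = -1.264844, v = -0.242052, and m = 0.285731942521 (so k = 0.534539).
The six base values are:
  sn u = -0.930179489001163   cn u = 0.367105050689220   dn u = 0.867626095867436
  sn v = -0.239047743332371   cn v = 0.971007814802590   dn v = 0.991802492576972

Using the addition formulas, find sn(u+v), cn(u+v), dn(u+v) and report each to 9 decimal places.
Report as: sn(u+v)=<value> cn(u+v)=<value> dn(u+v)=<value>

m = k² = 0.285731942521
D = 1 − m·sn²u·sn²v = 0.9858726206255872
sn(u+v) = (sn u·cn v·dn v + sn v·cn u·dn u)/D = -0.9719465476388272/0.9858726206255872 = -0.9858743688632684
cn(u+v) = (cn u·cn v − sn u·sn v·dn u·dn v)/D = 0.1651203580184104/0.9858726206255872 = 0.1674865033919219
dn(u+v) = (dn u·dn v − m·sn u·sn v·cn u·cn v)/D = 0.8378660671631064/0.9858726206255872 = 0.8498725389406159

sn(u+v)=-0.985874369 cn(u+v)=0.167486503 dn(u+v)=0.849872539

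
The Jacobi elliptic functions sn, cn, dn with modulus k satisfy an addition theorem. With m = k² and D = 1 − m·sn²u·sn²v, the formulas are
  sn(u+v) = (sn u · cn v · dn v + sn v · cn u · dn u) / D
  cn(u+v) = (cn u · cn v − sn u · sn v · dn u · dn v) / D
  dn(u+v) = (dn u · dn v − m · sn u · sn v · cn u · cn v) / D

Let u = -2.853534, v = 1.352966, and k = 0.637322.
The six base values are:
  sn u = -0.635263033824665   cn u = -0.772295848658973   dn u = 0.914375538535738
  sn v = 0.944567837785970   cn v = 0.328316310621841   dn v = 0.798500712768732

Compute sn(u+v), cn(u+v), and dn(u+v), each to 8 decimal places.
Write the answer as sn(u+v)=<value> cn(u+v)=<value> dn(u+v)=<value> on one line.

sn(u+v)=-0.97635555 cn(u+v)=0.21617084 dn(u+v)=0.78281630

m = k² = 0.406179331684
D = 1 − m·sn²u·sn²v = 0.8537515415111872
sn(u+v) = (sn u·cn v·dn v + sn v·cn u·dn u)/D = -0.8335650596929105/0.8537515415111872 = -0.976355554471333
cn(u+v) = (cn u·cn v − sn u·sn v·dn u·dn v)/D = 0.1845561862736739/0.8537515415111872 = 0.2161708381187802
dn(u+v) = (dn u·dn v − m·sn u·sn v·cn u·cn v)/D = 0.6683306230623072/0.8537515415111872 = 0.7828163002544338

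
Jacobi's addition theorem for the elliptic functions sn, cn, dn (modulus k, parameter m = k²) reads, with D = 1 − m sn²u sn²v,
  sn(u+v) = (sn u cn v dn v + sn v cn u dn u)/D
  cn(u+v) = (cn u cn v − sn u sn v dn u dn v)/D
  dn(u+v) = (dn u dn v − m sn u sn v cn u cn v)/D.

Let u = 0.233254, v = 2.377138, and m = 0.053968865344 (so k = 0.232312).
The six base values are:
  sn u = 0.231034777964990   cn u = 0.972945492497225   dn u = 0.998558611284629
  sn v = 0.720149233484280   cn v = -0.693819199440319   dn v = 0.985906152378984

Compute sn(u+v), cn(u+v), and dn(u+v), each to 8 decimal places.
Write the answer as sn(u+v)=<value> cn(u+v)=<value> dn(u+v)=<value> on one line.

m = k² = 0.053968865344
D = 1 − m·sn²u·sn²v = 0.998506026092832
sn(u+v) = (sn u·cn v·dn v + sn v·cn u·dn u)/D = 0.541618846496969/0.998506026092832 = 0.5424292216005256
cn(u+v) = (cn u·cn v − sn u·sn v·dn u·dn v)/D = -0.8388464157776393/0.998506026092832 = -0.8401015055062382
dn(u+v) = (dn u·dn v − m·sn u·sn v·cn u·cn v)/D = 0.9905465485689359/0.998506026092832 = 0.9920286134325682

sn(u+v)=0.54242922 cn(u+v)=-0.84010151 dn(u+v)=0.99202861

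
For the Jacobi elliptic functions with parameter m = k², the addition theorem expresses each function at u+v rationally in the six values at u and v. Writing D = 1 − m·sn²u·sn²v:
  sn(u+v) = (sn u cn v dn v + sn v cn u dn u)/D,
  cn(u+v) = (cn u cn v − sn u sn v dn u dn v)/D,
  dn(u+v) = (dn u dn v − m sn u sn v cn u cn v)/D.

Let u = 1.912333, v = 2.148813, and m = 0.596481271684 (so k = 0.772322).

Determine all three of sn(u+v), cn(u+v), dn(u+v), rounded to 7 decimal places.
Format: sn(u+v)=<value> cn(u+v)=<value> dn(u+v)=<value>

sn(u+v)=-0.1682915 cn(u+v)=-0.9857373 dn(u+v)=0.9915172

sn u = 0.9997741945291811, cn u = 0.02124994008290769, dn u = 0.6354432117595729
sn v = 0.9916268840553218, cn v = -0.129136063199764, dn v = 0.6430130039600107
m = k² = 0.596481271684
D = 1 − m·sn²u·sn²v = 0.4137305786524227
sn(u+v) = (sn u·cn v·dn v + sn v·cn u·dn u)/D = -0.06962735099525659/0.4137305786524227 = -0.1682915273559001
cn(u+v) = (cn u·cn v − sn u·sn v·dn u·dn v)/D = -0.4078296503510404/0.4137305786524227 = -0.9857372681501995
dn(u+v) = (dn u·dn v − m·sn u·sn v·cn u·cn v)/D = 0.4102210009134083/0.4137305786524227 = 0.9915172387053293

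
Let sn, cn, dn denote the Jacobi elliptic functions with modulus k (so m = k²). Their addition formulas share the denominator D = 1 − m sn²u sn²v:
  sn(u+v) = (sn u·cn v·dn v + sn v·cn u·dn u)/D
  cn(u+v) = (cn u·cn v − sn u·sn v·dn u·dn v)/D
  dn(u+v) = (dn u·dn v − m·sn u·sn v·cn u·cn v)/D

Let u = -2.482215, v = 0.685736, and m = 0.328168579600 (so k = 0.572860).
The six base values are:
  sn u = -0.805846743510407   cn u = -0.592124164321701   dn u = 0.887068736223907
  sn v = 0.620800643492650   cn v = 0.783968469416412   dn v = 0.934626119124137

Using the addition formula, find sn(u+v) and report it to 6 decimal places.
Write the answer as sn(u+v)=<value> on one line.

sn(u+v)=-0.998548

m = k² = 0.3281685796
D = 1 − m·sn²u·sn²v = 0.9178691675665372
sn(u+v) = (sn u·cn v·dn v + sn v·cn u·dn u)/D = -0.9165364762468455/0.9178691675665372 = -0.9985480596072043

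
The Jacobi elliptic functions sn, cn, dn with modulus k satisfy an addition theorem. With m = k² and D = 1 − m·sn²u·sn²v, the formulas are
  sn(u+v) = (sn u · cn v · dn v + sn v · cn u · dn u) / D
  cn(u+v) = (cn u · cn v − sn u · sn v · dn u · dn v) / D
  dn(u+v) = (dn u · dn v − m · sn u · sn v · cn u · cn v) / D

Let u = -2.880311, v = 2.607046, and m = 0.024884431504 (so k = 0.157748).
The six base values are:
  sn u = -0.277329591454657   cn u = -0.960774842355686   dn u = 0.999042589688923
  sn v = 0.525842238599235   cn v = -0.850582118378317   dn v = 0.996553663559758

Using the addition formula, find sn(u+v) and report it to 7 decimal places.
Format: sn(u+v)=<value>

sn(u+v)=-0.2697964

m = k² = 0.024884431504
D = 1 − m·sn²u·sn²v = 0.9994707862937412
sn(u+v) = (sn u·cn v·dn v + sn v·cn u·dn u)/D = -0.2696536652911188/0.9994707862937412 = -0.2697964452678544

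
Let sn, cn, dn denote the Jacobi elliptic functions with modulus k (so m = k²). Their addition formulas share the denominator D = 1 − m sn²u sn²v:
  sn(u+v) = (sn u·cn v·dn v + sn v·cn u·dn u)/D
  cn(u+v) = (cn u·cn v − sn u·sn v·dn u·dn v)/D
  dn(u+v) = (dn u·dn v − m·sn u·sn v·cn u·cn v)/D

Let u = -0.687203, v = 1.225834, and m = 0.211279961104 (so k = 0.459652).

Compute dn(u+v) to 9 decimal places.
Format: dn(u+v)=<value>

dn(u+v)=0.972299940

sn u = -0.6263325732175903, cn u = 0.7795559683092882, dn u = 0.9576619745458684
sn v = 0.9237953313221977, cn v = 0.3828866487974098, dn v = 0.9053696167949064
m = k² = 0.211279961104
D = 1 − m·sn²u·sn²v = 0.9292673659920084
dn(u+v) = (dn u·dn v − m·sn u·sn v·cn u·cn v)/D = 0.9035266038919198/0.9292673659920084 = 0.9722999396706352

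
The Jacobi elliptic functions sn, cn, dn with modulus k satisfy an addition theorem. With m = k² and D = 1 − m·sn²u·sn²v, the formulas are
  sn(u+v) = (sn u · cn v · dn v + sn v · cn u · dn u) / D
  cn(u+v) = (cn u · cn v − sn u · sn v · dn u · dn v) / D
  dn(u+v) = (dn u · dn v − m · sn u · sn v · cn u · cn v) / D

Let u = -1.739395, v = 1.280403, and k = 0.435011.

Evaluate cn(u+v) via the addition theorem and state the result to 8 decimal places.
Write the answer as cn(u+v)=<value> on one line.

cn(u+v)=0.89778896

sn u = -0.9970602584571117, cn u = -0.07662141349151391, dn u = 0.9010418391800198
sn v = 0.9433995265832304, cn v = 0.3316584587230315, dn v = 0.9119104824211683
m = k² = 0.189234570121
D = 1 − m·sn²u·sn²v = 0.8325694907180672
cn(u+v) = (cn u·cn v − sn u·sn v·dn u·dn v)/D = 0.7474716980078232/0.8325694907180672 = 0.8977889609708739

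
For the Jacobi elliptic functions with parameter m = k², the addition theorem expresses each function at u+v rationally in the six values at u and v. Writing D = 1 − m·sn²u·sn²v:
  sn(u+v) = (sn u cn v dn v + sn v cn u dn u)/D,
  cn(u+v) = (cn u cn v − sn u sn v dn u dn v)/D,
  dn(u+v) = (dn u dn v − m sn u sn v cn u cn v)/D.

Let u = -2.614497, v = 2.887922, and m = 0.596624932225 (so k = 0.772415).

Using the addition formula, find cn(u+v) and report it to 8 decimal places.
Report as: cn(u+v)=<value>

sn u = -0.9034594869215635, cn u = -0.4286734835412906, dn u = 0.7162481660644394
sn v = 0.7970993521109864, cn v = -0.6038481786544079, dn v = 0.7879872979169173
m = k² = 0.596624932225
D = 1 − m·sn²u·sn²v = 0.6905833530090659
cn(u+v) = (cn u·cn v − sn u·sn v·dn u·dn v)/D = 0.6653006613283154/0.6905833530090659 = 0.9633893699137305

cn(u+v)=0.96338937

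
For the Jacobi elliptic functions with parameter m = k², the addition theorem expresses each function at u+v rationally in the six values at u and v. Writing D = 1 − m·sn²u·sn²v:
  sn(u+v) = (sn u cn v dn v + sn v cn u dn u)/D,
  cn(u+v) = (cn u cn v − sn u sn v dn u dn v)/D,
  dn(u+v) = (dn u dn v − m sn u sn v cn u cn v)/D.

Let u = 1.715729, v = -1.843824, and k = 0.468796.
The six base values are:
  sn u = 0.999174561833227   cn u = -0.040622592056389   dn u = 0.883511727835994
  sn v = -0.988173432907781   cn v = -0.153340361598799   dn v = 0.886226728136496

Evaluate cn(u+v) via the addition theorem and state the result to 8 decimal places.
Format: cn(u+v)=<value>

cn(u+v)=0.99181685

m = k² = 0.219769689616
D = 1 − m·sn²u·sn²v = 0.7857519491152635
cn(u+v) = (cn u·cn v − sn u·sn v·dn u·dn v)/D = 0.7793220192233474/0.7857519491152635 = 0.9918168451263073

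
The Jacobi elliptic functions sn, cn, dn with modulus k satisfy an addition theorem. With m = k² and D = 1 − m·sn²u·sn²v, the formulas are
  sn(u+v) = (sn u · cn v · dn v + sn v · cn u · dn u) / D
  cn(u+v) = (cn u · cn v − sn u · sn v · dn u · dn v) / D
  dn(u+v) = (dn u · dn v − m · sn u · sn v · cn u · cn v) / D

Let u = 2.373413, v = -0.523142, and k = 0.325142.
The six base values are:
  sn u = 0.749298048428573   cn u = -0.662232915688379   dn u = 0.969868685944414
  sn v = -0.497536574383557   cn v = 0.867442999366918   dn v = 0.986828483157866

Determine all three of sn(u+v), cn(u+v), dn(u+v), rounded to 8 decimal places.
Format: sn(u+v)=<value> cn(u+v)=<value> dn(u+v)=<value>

m = k² = 0.105717320164
D = 1 − m·sn²u·sn²v = 0.9853071727690527
sn(u+v) = (sn u·cn v·dn v + sn v·cn u·dn u)/D = 0.9609694890695658/0.9853071727690527 = 0.9752993945724665
cn(u+v) = (cn u·cn v − sn u·sn v·dn u·dn v)/D = -0.2176415993957074/0.9853071727690527 = -0.2208870547283843
dn(u+v) = (dn u·dn v − m·sn u·sn v·cn u·cn v)/D = 0.9344539896926538/0.9853071727690527 = 0.9483884980422055

sn(u+v)=0.97529939 cn(u+v)=-0.22088705 dn(u+v)=0.94838850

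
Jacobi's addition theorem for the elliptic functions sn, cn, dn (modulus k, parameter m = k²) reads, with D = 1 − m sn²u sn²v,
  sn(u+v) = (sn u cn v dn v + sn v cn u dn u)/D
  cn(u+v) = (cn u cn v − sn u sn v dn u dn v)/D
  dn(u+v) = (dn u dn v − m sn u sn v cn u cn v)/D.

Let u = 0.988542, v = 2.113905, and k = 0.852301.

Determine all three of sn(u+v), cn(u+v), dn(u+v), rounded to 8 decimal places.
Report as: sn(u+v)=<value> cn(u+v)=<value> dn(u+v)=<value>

sn u = 0.7792587679880945, cn u = 0.6267022997513868, dn u = 0.7475877696167717
sn v = 0.9999992409864684, cn v = 0.001232082175472416, dn v = 0.5230526819730862
m = k² = 0.726416994601
D = 1 − m·sn²u·sn²v = 0.5588881429010787
sn(u+v) = (sn u·cn v·dn v + sn v·cn u·dn u)/D = 0.4690168074245048/0.5588881429010787 = 0.8391962030003545
cn(u+v) = (cn u·cn v − sn u·sn v·dn u·dn v)/D = -0.3039394522413001/0.5588881429010787 = -0.5438287716458074
dn(u+v) = (dn u·dn v − m·sn u·sn v·cn u·cn v)/D = 0.3905907004682912/0.5588881429010787 = 0.6988709734309473

sn(u+v)=0.83919620 cn(u+v)=-0.54382877 dn(u+v)=0.69887097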